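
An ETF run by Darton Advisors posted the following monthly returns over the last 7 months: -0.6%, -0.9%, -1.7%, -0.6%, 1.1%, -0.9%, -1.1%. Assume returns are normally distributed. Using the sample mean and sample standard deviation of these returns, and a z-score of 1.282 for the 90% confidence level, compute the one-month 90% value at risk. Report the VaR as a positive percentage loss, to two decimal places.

1.78

r̄ = (-0.6 − 0.9 − 1.7 − 0.6 + 1.1 − 0.9 − 1.1) / 7 = -0.6714%
Σ(r − r̄)² = (-0.6 − (-0.6714))² + (-0.9 − (-0.6714))² + (-1.7 − (-0.6714))² + … = 4.4943
sample σ = √(4.4943 / 6) = √0.7491 = 0.8655%
VaR = −(r̄ − z·σ) = −(-0.6714 − 1.282 × 0.8655) = −(-1.7810) = 1.7810%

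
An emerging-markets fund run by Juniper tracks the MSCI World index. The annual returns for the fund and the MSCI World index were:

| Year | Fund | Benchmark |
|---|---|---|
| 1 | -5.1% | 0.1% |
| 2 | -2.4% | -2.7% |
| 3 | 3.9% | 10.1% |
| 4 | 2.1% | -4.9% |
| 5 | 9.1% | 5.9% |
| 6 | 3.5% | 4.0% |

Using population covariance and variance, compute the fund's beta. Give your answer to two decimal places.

r̄p = 1.8500%,  r̄m = 2.0833%
Cov = Σ(rp − r̄p)(rm − r̄m) / 6 = 13.2725
Var(rm) = Σ(rm − r̄m)² / 6 = 26.3481
β = Cov / Var = 13.2725 / 26.3481 = 0.5037

0.50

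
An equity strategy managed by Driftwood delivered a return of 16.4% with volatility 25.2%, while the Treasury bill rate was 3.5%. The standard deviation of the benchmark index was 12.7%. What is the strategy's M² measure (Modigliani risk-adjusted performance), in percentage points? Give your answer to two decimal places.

Sharpe = (Rp − Rf) / σp = (16.4% − 3.5%) / 25.2% = 0.5119
M² = Rf + Sharpe × σm = 3.5% + 0.5119 × 12.7% = 10.0011%

10.00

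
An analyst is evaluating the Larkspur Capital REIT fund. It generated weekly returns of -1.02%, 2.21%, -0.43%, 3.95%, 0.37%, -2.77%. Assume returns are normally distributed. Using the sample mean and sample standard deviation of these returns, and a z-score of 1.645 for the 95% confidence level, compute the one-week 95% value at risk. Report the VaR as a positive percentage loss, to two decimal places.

r̄ = (-1.02 + 2.21 − 0.43 + 3.95 + 0.37 − 2.77) / 6 = 2.310 / 6 = 0.3850%
Σ(r − r̄)² = (-1.02 − 0.3850)² + (2.21 − 0.3850)² + … = 28.6324
σ = √[28.6324 / 5] = 2.3930%
VaR = −(r̄ − z·σ) = −(0.3850 − 1.645 × 2.3930) = −(-3.5515) = 3.5515%

3.55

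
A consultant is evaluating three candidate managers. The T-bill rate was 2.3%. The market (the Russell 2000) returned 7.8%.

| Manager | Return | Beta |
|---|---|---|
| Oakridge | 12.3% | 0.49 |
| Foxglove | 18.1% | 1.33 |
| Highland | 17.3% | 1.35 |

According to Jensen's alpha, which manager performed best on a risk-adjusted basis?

Oakridge: α = 12.3% − [2.3% + 0.49 × (7.8% − 2.3%)] = 7.305
Foxglove: α = 18.1% − [2.3% + 1.33 × (7.8% − 2.3%)] = 8.485
Highland: α = 17.3% − [2.3% + 1.35 × (7.8% − 2.3%)] = 7.575
Highest: Foxglove (8.485).

Foxglove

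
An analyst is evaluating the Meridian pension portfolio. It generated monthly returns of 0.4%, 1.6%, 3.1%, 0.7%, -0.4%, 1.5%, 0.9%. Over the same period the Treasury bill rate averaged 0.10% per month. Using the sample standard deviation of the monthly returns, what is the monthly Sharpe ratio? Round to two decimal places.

0.92

r̄ = (0.4 + 1.6 + 3.1 + 0.7 − 0.4 + 1.5 + 0.9) / 7 = 7.80 / 7 = 1.1143%
Sample σ = √[Σ(r − r̄)² / 6] = √[7.3486 / 6] = √1.2248 = 1.1067%
Sharpe = (r̄ − rf) / σ = (1.1143 − 0.1) / 1.1067 = 1.0143 / 1.1067 = 0.9165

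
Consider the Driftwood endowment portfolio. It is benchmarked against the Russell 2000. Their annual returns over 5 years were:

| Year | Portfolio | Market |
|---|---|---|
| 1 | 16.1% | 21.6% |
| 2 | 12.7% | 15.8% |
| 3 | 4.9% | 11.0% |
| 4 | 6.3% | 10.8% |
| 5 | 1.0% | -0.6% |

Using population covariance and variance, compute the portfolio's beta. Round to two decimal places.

0.71

r̄p = 8.2000%,  r̄m = 11.7200%
Cov = Σ(rp − r̄p)(rm − r̄m) / 5 = 37.8480
Var(rm) = Σ(rm − r̄m)² / 5 = 53.4816
β = Cov / Var = 37.8480 / 53.4816 = 0.7077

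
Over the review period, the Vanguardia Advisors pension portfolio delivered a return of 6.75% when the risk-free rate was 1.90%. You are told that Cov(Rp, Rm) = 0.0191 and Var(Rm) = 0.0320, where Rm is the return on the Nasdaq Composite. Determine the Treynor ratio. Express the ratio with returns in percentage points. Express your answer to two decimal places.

8.13

β = Cov / Var = 0.0191 / 0.0320 = 0.5969
Treynor = (Rp − Rf) / β = (6.75% − 1.90%) / 0.5969 = 4.85 / 0.5969 = 8.1253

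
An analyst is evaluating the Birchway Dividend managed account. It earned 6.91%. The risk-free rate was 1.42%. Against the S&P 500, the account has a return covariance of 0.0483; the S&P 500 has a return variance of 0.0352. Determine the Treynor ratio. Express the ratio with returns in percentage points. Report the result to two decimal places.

β = Cov / Var = 0.0483 / 0.0352 = 1.3722
Treynor = (Rp − Rf) / β = (6.91% − 1.42%) / 1.3722 = 5.49 / 1.3722 = 4.0009

4.00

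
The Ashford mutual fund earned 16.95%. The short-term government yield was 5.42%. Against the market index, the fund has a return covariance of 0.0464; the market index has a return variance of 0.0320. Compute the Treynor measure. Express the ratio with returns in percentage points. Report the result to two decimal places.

β = Cov / Var = 0.0464 / 0.0320 = 1.4500
Treynor = (Rp − Rf) / β = (16.95% − 5.42%) / 1.4500 = 11.53 / 1.4500 = 7.9517

7.95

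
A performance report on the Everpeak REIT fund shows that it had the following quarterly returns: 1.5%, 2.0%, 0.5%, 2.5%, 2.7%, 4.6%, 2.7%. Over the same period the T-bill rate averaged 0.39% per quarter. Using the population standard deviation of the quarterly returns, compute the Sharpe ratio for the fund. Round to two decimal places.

1.68

Mean return r̄ = 16.50 / 7 = 2.3571%
Population std dev = √[9.5971 / 7] = 1.1709%
Sharpe = (r̄ − rf) / σ = (2.3571 − 0.39) / 1.1709 = 1.9671 / 1.1709 = 1.6800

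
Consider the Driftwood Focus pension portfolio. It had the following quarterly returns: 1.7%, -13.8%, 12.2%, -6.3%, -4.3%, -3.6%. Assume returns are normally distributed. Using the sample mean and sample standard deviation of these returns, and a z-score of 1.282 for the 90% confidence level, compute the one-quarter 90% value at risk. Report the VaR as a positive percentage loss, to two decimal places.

r̄ = (1.7 − 13.8 + 12.2 − 6.3 − 4.3 − 3.6) / 6 = -2.3500%
Sample std dev = √[380.1750 / 5] = 8.7198%
VaR = −(r̄ − z·σ) = −(-2.3500 − 1.282 × 8.7198) = −(-13.5288) = 13.5288%

13.53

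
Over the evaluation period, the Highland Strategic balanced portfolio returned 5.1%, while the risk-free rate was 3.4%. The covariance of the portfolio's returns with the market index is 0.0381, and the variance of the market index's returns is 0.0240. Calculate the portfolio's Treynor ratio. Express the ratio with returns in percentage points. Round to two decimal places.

1.07

β = Cov / Var = 0.0381 / 0.0240 = 1.5875
Treynor = (Rp − Rf) / β = (5.1% − 3.4%) / 1.5875 = 1.70 / 1.5875 = 1.0709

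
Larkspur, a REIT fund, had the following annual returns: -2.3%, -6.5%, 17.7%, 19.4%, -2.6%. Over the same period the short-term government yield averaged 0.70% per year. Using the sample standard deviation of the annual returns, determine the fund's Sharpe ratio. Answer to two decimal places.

μ = (-2.3 − 6.5 + 17.7 + 19.4 − 2.6) / 5 = 25.70 / 5 = 5.1400%
Σ(r − μ)² = (-2.3 − 5.1400)² + (-6.5 − 5.1400)² + … = 611.8520
σ = √[611.8520 / 4] = 12.3678%
Sharpe = (μ − rf) / σ = (5.1400 − 0.7) / 12.3678 = 4.4400 / 12.3678 = 0.3590

0.36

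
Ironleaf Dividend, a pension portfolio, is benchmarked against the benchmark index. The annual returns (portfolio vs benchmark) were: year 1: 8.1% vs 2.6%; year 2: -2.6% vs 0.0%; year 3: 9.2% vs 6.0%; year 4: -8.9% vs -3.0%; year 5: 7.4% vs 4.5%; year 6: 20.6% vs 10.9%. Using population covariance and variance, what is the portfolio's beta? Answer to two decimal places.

r̄p = 5.6333%,  r̄m = 3.5000%
Cov = Σ(rp − r̄p)(rm − r̄m) / 6 = 40.4167
Var(rm) = Σ(rm − r̄m)² / 6 = 19.5533
β = Cov / Var = 40.4167 / 19.5533 = 2.0670

2.07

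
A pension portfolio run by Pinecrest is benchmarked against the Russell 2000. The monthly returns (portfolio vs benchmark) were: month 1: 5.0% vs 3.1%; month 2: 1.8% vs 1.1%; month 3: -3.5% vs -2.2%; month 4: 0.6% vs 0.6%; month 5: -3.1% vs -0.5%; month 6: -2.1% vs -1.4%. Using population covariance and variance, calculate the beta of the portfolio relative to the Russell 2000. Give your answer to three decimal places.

1.663

r̄p = -0.2167%,  r̄m = 0.1167%
Cov = Σ(rp − r̄p)(rm − r̄m) / 6 = 5.0303
Var(rm) = Σ(rm − r̄m)² / 6 = 3.0247
β = Cov / Var = 5.0303 / 3.0247 = 1.6631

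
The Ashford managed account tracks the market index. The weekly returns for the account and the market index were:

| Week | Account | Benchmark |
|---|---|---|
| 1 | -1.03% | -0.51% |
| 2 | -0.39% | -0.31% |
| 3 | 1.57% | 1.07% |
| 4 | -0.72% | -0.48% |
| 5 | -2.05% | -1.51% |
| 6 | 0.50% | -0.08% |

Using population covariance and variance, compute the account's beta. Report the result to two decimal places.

1.47

r̄p = -0.3533%,  r̄m = -0.3033%
Cov = Σ(rp − r̄p)(rm − r̄m) / 6 = 0.8474
Var(rm) = Σ(rm − r̄m)² / 6 = 0.5777
β = Cov / Var = 0.8474 / 0.5777 = 1.4669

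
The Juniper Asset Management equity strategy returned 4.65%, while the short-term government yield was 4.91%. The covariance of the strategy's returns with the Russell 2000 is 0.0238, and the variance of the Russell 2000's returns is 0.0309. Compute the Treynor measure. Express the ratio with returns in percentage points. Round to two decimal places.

-0.34

β = Cov / Var = 0.0238 / 0.0309 = 0.7702
Treynor = (Rp − Rf) / β = (4.65% − 4.91%) / 0.7702 = -0.26 / 0.7702 = -0.3376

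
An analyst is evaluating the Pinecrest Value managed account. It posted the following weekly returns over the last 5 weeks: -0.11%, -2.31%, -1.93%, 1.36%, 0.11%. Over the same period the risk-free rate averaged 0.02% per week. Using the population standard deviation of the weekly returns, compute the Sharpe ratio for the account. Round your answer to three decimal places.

-0.438

Mean return r̄ = -2.880 / 5 = -0.5760%
Σ(r − r̄)² = (-0.11 − (-0.5760))² + (-2.31 − (-0.5760))² + (-1.93 − (-0.5760))² + … = 9.2759
population σ = √(9.2759 / 5) = √1.8552 = 1.3621%
Sharpe = (r̄ − rf) / σ = (-0.5760 − 0.02) / 1.3621 = -0.5960 / 1.3621 = -0.4376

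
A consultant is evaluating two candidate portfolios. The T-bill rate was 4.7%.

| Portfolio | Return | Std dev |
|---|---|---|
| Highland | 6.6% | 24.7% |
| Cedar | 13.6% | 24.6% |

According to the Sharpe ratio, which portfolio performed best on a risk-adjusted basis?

Highland: Sharpe ratio = (6.6% − 4.7%) / 24.7% = 0.077
Cedar: Sharpe ratio = (13.6% − 4.7%) / 24.6% = 0.362
Highest: Cedar (0.362).

Cedar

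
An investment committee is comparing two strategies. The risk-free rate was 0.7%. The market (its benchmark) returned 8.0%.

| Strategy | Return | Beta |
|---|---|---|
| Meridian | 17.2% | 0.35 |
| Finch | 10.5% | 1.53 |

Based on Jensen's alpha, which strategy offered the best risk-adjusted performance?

Meridian: α = 17.2% − [0.7% + 0.35 × (8.0% − 0.7%)] = 13.945
Finch: α = 10.5% − [0.7% + 1.53 × (8.0% − 0.7%)] = -1.369
Highest: Meridian (13.945).

Meridian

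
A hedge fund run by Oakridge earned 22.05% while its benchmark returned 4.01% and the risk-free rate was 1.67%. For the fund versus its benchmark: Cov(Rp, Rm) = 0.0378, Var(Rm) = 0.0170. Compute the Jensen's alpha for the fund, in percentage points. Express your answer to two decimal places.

15.18

β = Cov / Var = 0.0378 / 0.0170 = 2.2235
E[R] = Rf + β(Rm − Rf) = 1.67% + 2.2235 × (4.01% − 1.67%) = 6.8730%
α = Rp − E[R] = 22.05% − 6.8730% = 15.1770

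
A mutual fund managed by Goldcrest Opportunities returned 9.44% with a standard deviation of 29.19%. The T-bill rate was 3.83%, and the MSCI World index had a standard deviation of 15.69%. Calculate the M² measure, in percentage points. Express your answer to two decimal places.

6.85

Sharpe = (Rp − Rf) / σp = (9.44% − 3.83%) / 29.19% = 0.1922
M² = Rf + Sharpe × σm = 3.83% + 0.1922 × 15.69% = 6.8456%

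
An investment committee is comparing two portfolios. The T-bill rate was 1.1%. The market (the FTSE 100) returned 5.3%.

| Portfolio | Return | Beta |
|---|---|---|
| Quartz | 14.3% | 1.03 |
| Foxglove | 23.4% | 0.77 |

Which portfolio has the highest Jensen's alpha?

Foxglove

Quartz: α = 14.3% − [1.1% + 1.03 × (5.3% − 1.1%)] = 8.874
Foxglove: α = 23.4% − [1.1% + 0.77 × (5.3% − 1.1%)] = 19.066
Highest: Foxglove (19.066).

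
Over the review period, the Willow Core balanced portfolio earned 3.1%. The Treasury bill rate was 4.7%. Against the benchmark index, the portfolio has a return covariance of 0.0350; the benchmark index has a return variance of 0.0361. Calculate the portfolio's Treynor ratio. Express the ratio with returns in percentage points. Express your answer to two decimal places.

-1.65

β = Cov / Var = 0.0350 / 0.0361 = 0.9695
Treynor = (Rp − Rf) / β = (3.1% − 4.7%) / 0.9695 = -1.60 / 0.9695 = -1.6503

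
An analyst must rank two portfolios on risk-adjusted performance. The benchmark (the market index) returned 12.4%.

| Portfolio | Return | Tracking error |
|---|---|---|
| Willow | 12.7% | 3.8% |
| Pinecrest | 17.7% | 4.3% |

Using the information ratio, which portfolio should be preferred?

Pinecrest

Willow: IR = (12.7% − 12.4%) / 3.8% = 0.079
Pinecrest: IR = (17.7% − 12.4%) / 4.3% = 1.233
Highest: Pinecrest (1.233).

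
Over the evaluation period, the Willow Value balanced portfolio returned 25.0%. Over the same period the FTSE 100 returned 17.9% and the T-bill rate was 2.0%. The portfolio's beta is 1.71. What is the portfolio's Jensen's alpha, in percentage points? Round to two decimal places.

-4.19

CAPM expected return = Rf + β(Rm − Rf) = 2.0% + 1.71 × (17.9% − 2.0%) = 2 + 1.71 × 15.90 = 29.1890%
Jensen's α = Rp − E[R] = 25.0% − 29.1890% = -4.1890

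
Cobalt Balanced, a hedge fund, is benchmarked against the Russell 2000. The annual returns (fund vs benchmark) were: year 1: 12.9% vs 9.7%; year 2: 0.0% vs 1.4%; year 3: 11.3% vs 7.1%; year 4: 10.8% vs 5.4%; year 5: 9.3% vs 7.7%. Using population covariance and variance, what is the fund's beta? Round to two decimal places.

1.49

r̄p = 8.8600%,  r̄m = 6.2600%
Cov = Σ(rp − r̄p)(rm − r̄m) / 5 = 11.5944
Var(rm) = Σ(rm − r̄m)² / 5 = 7.7944
β = Cov / Var = 11.5944 / 7.7944 = 1.4875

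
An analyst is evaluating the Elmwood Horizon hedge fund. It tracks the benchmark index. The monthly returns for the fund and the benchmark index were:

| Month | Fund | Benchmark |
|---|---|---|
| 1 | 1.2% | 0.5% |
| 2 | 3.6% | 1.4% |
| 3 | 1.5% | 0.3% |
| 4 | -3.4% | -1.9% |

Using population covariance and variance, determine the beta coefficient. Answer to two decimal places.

2.09

r̄p = 0.7250%,  r̄m = 0.0750%
Cov = Σ(rp − r̄p)(rm − r̄m) / 4 = 3.0831
Var(rm) = Σ(rm − r̄m)² / 4 = 1.4719
β = Cov / Var = 3.0831 / 1.4719 = 2.0946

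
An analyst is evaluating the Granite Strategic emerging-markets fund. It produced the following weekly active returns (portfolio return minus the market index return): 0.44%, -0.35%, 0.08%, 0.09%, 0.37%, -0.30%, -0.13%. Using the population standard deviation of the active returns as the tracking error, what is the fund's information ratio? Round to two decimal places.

0.10

r̄ = (0.44 − 0.35 + 0.08 + 0.09 + 0.37 − 0.3 − 0.13) / 7 = 0.200 / 7 = 0.0286%
Σ(r − r̄)² = (0.44 − 0.0286)² + (-0.35 − 0.0286)² + … = 0.5687
σ = √[0.5687 / 7] = 0.2850%
IR = r̄ / tracking error = 0.0286 / 0.2850 = 0.1004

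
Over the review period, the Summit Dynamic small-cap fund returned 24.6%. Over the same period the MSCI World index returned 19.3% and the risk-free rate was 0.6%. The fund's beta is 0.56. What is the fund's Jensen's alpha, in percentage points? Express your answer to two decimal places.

13.53

CAPM expected return = Rf + β(Rm − Rf) = 0.6% + 0.56 × (19.3% − 0.6%) = 0.6 + 0.56 × 18.70 = 11.0720%
Jensen's α = Rp − E[R] = 24.6% − 11.0720% = 13.5280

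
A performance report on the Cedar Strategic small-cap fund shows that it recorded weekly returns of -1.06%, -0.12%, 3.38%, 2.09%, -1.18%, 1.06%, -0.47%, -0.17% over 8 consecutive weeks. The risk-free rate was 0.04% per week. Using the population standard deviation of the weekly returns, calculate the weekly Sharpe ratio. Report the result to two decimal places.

0.27

r̄ = (-1.06 − 0.12 + 3.38 + 2.09 − 1.18 + 1.06 − 0.47 − 0.17) / 8 = 3.530 / 8 = 0.4413%
Population σ = √[Σ(r − r̄)² / 8] = √[18.1387 / 8] = √2.2673 = 1.5058%
Sharpe = (r̄ − rf) / σ = (0.4413 − 0.04) / 1.5058 = 0.4013 / 1.5058 = 0.2665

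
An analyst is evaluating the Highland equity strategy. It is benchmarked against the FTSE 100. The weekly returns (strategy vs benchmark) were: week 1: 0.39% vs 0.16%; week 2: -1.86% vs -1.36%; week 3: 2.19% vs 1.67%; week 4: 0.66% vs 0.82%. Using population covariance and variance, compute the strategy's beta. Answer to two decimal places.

1.29

r̄p = 0.3450%,  r̄m = 0.3225%
Cov = Σ(rp − r̄p)(rm − r̄m) / 4 = 1.5864
Var(rm) = Σ(rm − r̄m)² / 4 = 1.2301
β = Cov / Var = 1.5864 / 1.2301 = 1.2897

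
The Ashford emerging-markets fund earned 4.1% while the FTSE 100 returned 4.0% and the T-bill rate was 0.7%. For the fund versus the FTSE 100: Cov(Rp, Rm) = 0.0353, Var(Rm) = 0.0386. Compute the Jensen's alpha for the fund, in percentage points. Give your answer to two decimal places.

β = Cov / Var = 0.0353 / 0.0386 = 0.9145
E[R] = Rf + β(Rm − Rf) = 0.7% + 0.9145 × (4.0% − 0.7%) = 3.7179%
α = Rp − E[R] = 4.1% − 3.7179% = 0.3821

0.38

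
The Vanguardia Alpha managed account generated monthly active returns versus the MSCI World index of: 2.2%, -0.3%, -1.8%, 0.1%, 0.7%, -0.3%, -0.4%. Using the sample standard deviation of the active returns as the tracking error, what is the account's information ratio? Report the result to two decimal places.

0.02

r̄ = (2.2 − 0.3 − 1.8 + 0.1 + 0.7 − 0.3 − 0.4) / 7 = 0.20 / 7 = 0.0286%
Σ(r − r̄)² = (2.2 − 0.0286)² + (-0.3 − 0.0286)² + … = 8.9143
σ = √[8.9143 / 6] = 1.2189%
IR = r̄ / tracking error = 0.0286 / 1.2189 = 0.0235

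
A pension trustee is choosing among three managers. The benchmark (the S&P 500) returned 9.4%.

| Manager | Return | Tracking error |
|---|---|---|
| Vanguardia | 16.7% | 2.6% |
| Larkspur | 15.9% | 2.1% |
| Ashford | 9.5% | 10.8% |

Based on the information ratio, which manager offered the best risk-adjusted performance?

Vanguardia: IR = (16.7% − 9.4%) / 2.6% = 2.808
Larkspur: IR = (15.9% − 9.4%) / 2.1% = 3.095
Ashford: IR = (9.5% − 9.4%) / 10.8% = 0.009
Highest: Larkspur (3.095).

Larkspur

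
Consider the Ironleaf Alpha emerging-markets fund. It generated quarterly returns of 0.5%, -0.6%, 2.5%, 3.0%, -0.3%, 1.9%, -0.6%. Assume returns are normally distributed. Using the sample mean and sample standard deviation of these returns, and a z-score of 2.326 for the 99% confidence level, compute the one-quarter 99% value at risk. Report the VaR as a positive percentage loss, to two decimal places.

μ = (0.5 − 0.6 + 2.5 + 3 − 0.3 + 1.9 − 0.6) / 7 = 6.40 / 7 = 0.9143%
Σ(r − μ)² = 14.0686; sample σ = √(14.0686/6) = 1.5313%
VaR = −(μ − z·σ) = −(0.9143 − 2.326 × 1.5313) = −(-2.6475) = 2.6475%

2.65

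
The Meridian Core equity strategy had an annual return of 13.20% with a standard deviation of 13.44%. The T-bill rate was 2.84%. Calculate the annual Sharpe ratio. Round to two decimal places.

0.77

Sharpe = (Rp − Rf) / σp = (13.20% − 2.84%) / 13.44% = 10.36% / 13.44% = 0.7708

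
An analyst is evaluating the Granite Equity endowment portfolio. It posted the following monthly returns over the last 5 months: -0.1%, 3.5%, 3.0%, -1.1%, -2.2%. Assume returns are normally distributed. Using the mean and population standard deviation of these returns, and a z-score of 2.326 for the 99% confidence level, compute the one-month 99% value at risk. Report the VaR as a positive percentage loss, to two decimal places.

4.62

μ = (-0.1 + 3.5 + 3 − 1.1 − 2.2) / 5 = 3.10 / 5 = 0.6200%
Σ(r − μ)² = (-0.1 − 0.6200)² + (3.5 − 0.6200)² + … = 25.3880
σ = √[25.3880 / 5] = 2.2534%
VaR = −(μ − z·σ) = −(0.6200 − 2.326 × 2.2534) = −(-4.6214) = 4.6214%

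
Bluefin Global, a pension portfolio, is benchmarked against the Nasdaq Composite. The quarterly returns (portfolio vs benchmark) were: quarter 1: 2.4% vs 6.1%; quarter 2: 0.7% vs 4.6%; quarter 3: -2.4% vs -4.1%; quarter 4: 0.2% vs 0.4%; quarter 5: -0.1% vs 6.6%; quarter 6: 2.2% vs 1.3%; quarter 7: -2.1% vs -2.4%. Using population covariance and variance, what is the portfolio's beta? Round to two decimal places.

0.32

r̄p = 0.1286%,  r̄m = 1.7857%
Cov = Σ(rp − r̄p)(rm − r̄m) / 7 = 4.7733
Var(rm) = Σ(rm − r̄m)² / 7 = 14.8612
β = Cov / Var = 4.7733 / 14.8612 = 0.3212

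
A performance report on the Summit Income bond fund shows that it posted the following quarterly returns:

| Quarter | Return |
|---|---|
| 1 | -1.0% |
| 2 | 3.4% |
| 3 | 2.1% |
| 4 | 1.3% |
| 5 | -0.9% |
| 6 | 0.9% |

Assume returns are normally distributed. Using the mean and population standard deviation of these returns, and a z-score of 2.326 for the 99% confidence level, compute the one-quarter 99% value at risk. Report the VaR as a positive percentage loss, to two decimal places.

μ = (-1 + 3.4 + 2.1 + 1.3 − 0.9 + 0.9) / 6 = 5.80 / 6 = 0.9667%
Population std dev = √[14.6733 / 6] = 1.5638%
VaR = −(μ − z·σ) = −(0.9667 − 2.326 × 1.5638) = −(-2.6707) = 2.6707%

2.67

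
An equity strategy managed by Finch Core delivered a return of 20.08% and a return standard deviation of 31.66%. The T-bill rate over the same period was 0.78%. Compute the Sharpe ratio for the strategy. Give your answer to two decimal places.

Sharpe = (Rp − Rf) / σp = (20.08% − 0.78%) / 31.66% = 19.30% / 31.66% = 0.6096

0.61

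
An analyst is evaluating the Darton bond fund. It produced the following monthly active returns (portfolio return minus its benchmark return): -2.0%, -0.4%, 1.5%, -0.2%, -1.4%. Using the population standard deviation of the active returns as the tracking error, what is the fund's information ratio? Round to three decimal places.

r̄ = (-2 − 0.4 + 1.5 − 0.2 − 1.4) / 5 = -2.50 / 5 = -0.5000%
Population σ = √[Σ(r − r̄)² / 5] = √[7.1600 / 5] = √1.4320 = 1.1967%
IR = r̄ / tracking error = -0.5000 / 1.1967 = -0.4178

-0.418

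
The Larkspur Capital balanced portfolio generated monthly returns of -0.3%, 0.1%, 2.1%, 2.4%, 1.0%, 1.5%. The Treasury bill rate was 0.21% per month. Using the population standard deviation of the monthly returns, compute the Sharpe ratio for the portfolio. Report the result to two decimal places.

0.94

r̄ = (-0.3 + 0.1 + 2.1 + 2.4 + 1 + 1.5) / 6 = 1.1333%
Σ(r − r̄)² = (-0.3 − 1.1333)² + (0.1 − 1.1333)² + (2.1 − 1.1333)² + … = 5.8133
σ = √[5.8133 / 6] = 0.9843%
Sharpe = (r̄ − rf) / σ = (1.1333 − 0.21) / 0.9843 = 0.9233 / 0.9843 = 0.9380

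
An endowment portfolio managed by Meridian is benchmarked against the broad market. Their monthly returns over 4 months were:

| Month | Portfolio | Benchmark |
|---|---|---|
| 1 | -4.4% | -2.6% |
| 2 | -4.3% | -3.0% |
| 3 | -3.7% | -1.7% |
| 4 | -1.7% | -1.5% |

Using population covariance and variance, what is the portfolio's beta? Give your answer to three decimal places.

r̄p = -3.5250%,  r̄m = -2.2000%
Cov = Σ(rp − r̄p)(rm − r̄m) / 4 = 0.5400
Var(rm) = Σ(rm − r̄m)² / 4 = 0.3850
β = Cov / Var = 0.5400 / 0.3850 = 1.4026

1.403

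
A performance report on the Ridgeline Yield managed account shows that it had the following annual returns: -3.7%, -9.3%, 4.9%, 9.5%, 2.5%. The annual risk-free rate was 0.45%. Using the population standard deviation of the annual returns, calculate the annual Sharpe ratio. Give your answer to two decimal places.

0.05

μ = (-3.7 − 9.3 + 4.9 + 9.5 + 2.5) / 5 = 3.90 / 5 = 0.7800%
Σ(r − μ)² = (-3.7 − 0.7800)² + (-9.3 − 0.7800)² + (4.9 − 0.7800)² + … = 217.6480
population σ = √(217.6480 / 5) = √43.5296 = 6.5977%
Sharpe = (μ − rf) / σ = (0.7800 − 0.45) / 6.5977 = 0.3300 / 6.5977 = 0.0500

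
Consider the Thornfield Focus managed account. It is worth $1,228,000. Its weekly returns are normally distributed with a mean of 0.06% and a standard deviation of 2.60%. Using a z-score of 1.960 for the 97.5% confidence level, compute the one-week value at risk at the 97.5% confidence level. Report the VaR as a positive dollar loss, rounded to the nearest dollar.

$61,842

Return at the 97.5% tail: μ − z·σ = 0.06% − 1.960 × 2.60% = 0.06 − 5.0960 = -5.0360%
VaR = −(-5.0360%) × $1,228,000 = 5.0360% × $1,228,000 = $61,842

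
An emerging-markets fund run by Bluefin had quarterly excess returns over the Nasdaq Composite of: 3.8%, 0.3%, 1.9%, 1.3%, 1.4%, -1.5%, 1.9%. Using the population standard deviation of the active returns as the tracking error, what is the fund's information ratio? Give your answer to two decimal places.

0.86

r̄ = (3.8 + 0.3 + 1.9 + 1.3 + 1.4 − 1.5 + 1.9) / 7 = 9.10 / 7 = 1.3000%
Σ(r − r̄)² = (3.8 − 1.3000)² + (0.3 − 1.3000)² + … = 15.8200
population σ = √(15.8200 / 7) = √2.2600 = 1.5033%
IR = r̄ / tracking error = 1.3000 / 1.5033 = 0.8648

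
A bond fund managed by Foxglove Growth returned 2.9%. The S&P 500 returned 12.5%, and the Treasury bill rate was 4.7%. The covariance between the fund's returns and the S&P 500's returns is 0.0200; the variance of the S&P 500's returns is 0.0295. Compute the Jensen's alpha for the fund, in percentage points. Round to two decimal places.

-7.09

β = Cov / Var = 0.0200 / 0.0295 = 0.6780
E[R] = Rf + β(Rm − Rf) = 4.7% + 0.6780 × (12.5% − 4.7%) = 9.9884%
α = Rp − E[R] = 2.9% − 9.9884% = -7.0884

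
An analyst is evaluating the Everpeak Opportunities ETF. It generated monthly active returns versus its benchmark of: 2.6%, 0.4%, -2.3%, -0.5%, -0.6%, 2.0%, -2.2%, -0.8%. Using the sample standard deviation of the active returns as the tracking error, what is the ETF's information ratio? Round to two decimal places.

μ = (2.6 + 0.4 − 2.3 − 0.5 − 0.6 + 2 − 2.2 − 0.8) / 8 = -1.40 / 8 = -0.1750%
Σ(r − μ)² = 22.0550; sample σ = √(22.0550/7) = 1.7750%
IR = μ / tracking error = -0.1750 / 1.7750 = -0.0986

-0.10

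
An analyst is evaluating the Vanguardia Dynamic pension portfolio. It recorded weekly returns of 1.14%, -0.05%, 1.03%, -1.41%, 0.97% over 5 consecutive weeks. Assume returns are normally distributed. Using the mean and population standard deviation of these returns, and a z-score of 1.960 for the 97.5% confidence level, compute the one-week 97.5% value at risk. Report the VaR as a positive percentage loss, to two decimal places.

r̄ = (1.14 − 0.05 + 1.03 − 1.41 + 0.97) / 5 = 1.680 / 5 = 0.3360%
Σ(r − r̄)² = (1.14 − 0.3360)² + (-0.05 − 0.3360)² + … = 4.7275
population σ = √(4.7275 / 5) = √0.9455 = 0.9724%
VaR = −(r̄ − z·σ) = −(0.3360 − 1.960 × 0.9724) = −(-1.5699) = 1.5699%

1.57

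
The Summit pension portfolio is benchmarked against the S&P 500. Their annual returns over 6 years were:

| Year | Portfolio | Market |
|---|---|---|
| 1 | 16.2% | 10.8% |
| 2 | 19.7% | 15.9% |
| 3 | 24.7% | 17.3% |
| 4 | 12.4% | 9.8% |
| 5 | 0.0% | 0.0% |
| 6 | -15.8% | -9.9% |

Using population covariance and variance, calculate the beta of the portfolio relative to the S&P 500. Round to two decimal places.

r̄p = 9.5333%,  r̄m = 7.3167%
Cov = Σ(rp − r̄p)(rm − r̄m) / 6 = 129.1544
Var(rm) = Σ(rm − r̄m)² / 6 = 90.2647
β = Cov / Var = 129.1544 / 90.2647 = 1.4308

1.43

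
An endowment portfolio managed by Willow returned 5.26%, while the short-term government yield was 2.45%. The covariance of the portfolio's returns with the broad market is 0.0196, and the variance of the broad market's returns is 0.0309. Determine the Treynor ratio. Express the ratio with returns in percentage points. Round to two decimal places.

β = Cov / Var = 0.0196 / 0.0309 = 0.6343
Treynor = (Rp − Rf) / β = (5.26% − 2.45%) / 0.6343 = 2.81 / 0.6343 = 4.4301

4.43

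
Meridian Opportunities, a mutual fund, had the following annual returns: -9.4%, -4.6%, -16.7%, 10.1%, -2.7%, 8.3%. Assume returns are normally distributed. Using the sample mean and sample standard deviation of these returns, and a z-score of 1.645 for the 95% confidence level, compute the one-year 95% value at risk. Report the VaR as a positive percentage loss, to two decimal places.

Mean return r̄ = -15.00 / 6 = -2.5000%
Σ(r − r̄)² = (-9.4 − (-2.5000))² + (-4.6 − (-2.5000))² + (-16.7 − (-2.5000))² + … = 529.1000
σ = √[529.1000 / 5] = 10.2869%
VaR = −(r̄ − z·σ) = −(-2.5000 − 1.645 × 10.2869) = −(-19.4220) = 19.4220%

19.42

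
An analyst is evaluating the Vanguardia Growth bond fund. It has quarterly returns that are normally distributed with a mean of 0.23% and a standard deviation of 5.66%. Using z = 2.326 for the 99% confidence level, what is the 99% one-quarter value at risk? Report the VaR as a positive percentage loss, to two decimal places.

VaR (as % loss) = −(μ − z·σ) = −(0.23% − 2.326 × 5.66%) = −(-12.93516%) = 12.93516%

12.94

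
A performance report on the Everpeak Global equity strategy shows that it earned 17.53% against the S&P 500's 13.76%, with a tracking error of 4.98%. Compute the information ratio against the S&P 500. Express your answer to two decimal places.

0.76

IR = (Rp − Rb) / TE = (17.53% − 13.76%) / 4.98% = 3.77% / 4.98% = 0.7570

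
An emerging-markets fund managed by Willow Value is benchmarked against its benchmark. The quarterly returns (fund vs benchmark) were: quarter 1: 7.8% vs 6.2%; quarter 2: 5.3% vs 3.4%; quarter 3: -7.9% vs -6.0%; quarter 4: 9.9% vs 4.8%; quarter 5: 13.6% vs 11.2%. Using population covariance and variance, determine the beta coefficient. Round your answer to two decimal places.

r̄p = 5.7400%,  r̄m = 3.9200%
Cov = Σ(rp − r̄p)(rm − r̄m) / 5 = 40.2232
Var(rm) = Σ(rm − r̄m)² / 5 = 31.5296
β = Cov / Var = 40.2232 / 31.5296 = 1.2757

1.28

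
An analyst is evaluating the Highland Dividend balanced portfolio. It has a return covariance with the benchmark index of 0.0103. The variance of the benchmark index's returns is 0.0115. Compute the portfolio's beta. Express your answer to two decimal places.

0.90

β = Cov(Rp, Rm) / Var(Rm) = 0.0103 / 0.0115 = 0.8957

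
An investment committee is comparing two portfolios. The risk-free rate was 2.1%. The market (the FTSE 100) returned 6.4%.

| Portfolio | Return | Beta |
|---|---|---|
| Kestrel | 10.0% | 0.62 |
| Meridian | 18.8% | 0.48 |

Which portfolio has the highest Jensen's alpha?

Meridian

Kestrel: α = 10.0% − [2.1% + 0.62 × (6.4% − 2.1%)] = 5.234
Meridian: α = 18.8% − [2.1% + 0.48 × (6.4% − 2.1%)] = 14.636
Highest: Meridian (14.636).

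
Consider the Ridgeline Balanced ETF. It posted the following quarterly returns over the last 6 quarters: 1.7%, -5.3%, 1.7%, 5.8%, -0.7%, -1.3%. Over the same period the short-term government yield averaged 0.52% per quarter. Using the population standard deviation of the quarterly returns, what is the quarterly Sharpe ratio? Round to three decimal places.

μ = (1.7 − 5.3 + 1.7 + 5.8 − 0.7 − 1.3) / 6 = 0.3167%
Population σ = √[Σ(r − μ)² / 6] = √[69.0883 / 6] = √11.5147 = 3.3933%
Sharpe = (μ − rf) / σ = (0.3167 − 0.52) / 3.3933 = -0.2033 / 3.3933 = -0.0599

-0.060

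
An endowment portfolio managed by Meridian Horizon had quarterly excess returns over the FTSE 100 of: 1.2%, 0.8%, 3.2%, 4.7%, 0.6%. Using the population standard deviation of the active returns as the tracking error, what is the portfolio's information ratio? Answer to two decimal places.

1.32

r̄ = (1.2 + 0.8 + 3.2 + 4.7 + 0.6) / 5 = 10.50 / 5 = 2.1000%
Population σ = √[Σ(r − r̄)² / 5] = √[12.7200 / 5] = √2.5440 = 1.5950%
IR = r̄ / tracking error = 2.1000 / 1.5950 = 1.3166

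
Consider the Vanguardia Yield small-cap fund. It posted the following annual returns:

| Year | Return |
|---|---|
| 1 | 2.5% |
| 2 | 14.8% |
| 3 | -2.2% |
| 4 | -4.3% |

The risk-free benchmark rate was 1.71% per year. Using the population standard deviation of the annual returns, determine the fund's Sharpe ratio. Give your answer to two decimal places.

0.13

r̄ = (2.5 + 14.8 − 2.2 − 4.3) / 4 = 10.80 / 4 = 2.7000%
Population std dev = √[219.4600 / 4] = 7.4071%
Sharpe = (r̄ − rf) / σ = (2.7000 − 1.71) / 7.4071 = 0.9900 / 7.4071 = 0.1337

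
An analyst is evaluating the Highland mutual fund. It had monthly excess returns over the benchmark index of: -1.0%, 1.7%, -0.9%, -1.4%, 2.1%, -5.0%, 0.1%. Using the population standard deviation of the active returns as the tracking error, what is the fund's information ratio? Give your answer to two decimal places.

-0.29

μ = (-1 + 1.7 − 0.9 − 1.4 + 2.1 − 5 + 0.1) / 7 = -4.40 / 7 = -0.6286%
Population std dev = √[33.3143 / 7] = 2.1816%
IR = μ / tracking error = -0.6286 / 2.1816 = -0.2881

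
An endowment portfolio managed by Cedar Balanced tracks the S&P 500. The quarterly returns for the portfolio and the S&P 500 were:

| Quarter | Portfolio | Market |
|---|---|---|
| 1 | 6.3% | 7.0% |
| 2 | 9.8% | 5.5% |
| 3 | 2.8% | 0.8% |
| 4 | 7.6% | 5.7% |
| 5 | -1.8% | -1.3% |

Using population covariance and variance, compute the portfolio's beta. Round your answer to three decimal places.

1.137

r̄p = 4.9400%,  r̄m = 3.5400%
Cov = Σ(rp − r̄p)(rm − r̄m) / 5 = 11.6924
Var(rm) = Σ(rm − r̄m)² / 5 = 10.2824
β = Cov / Var = 11.6924 / 10.2824 = 1.1371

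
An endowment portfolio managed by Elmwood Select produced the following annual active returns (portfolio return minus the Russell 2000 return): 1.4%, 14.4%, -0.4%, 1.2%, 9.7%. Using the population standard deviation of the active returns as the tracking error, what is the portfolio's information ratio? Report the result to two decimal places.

r̄ = (1.4 + 14.4 − 0.4 + 1.2 + 9.7) / 5 = 5.2600%
Σ(r − r̄)² = (1.4 − 5.2600)² + (14.4 − 5.2600)² + … = 166.6720
population σ = √(166.6720 / 5) = √33.3344 = 5.7736%
IR = r̄ / tracking error = 5.2600 / 5.7736 = 0.9110

0.91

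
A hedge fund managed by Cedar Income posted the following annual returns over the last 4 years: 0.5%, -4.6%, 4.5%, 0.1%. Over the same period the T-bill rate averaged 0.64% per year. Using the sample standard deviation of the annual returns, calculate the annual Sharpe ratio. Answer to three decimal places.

-0.138

μ = (0.5 − 4.6 + 4.5 + 0.1) / 4 = 0.1250%
Σ(r − μ)² = (0.5 − 0.1250)² + (-4.6 − 0.1250)² + … = 41.6075
σ = √[41.6075 / 3] = 3.7241%
Sharpe = (μ − rf) / σ = (0.1250 − 0.64) / 3.7241 = -0.5150 / 3.7241 = -0.1383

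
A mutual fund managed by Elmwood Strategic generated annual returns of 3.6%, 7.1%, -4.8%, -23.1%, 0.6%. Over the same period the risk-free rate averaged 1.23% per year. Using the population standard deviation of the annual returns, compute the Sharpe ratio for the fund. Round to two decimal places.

-0.43

Mean return r̄ = -16.60 / 5 = -3.3200%
Σ(r − r̄)² = (3.6 − (-3.3200))² + (7.1 − (-3.3200))² + (-4.8 − (-3.3200))² + … = 565.2680
population σ = √(565.2680 / 5) = √113.0536 = 10.6327%
Sharpe = (r̄ − rf) / σ = (-3.3200 − 1.23) / 10.6327 = -4.5500 / 10.6327 = -0.4279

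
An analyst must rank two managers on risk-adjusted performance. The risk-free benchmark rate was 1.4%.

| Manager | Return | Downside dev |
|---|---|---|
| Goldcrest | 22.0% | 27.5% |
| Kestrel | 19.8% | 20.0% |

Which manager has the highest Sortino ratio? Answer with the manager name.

Kestrel

Goldcrest: Sortino ratio = (22.0% − 1.4%) / 27.5% = 0.749
Kestrel: Sortino ratio = (19.8% − 1.4%) / 20.0% = 0.920
Highest: Kestrel (0.920).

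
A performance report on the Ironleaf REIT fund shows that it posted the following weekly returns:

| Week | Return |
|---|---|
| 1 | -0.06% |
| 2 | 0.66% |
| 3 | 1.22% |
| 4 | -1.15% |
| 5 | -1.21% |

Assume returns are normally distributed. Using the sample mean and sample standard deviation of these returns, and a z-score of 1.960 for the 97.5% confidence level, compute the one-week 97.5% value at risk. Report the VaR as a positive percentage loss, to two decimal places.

r̄ = (-0.06 + 0.66 + 1.22 − 1.15 − 1.21) / 5 = -0.540 / 5 = -0.1080%
Sample σ = √[Σ(r − r̄)² / 4] = √[4.6559 / 4] = √1.1640 = 1.0789%
VaR = −(r̄ − z·σ) = −(-0.1080 − 1.960 × 1.0789) = −(-2.2226) = 2.2226%

2.22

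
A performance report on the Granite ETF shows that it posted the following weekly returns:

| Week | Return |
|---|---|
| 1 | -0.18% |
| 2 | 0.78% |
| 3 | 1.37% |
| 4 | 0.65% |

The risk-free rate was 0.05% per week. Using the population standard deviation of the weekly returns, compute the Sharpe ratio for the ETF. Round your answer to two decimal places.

r̄ = (-0.18 + 0.78 + 1.37 + 0.65) / 4 = 2.620 / 4 = 0.6550%
Σ(r − r̄)² = (-0.18 − 0.6550)² + (0.78 − 0.6550)² + … = 1.2241
population σ = √(1.2241 / 4) = √0.3060 = 0.5532%
Sharpe = (r̄ − rf) / σ = (0.6550 − 0.05) / 0.5532 = 0.6050 / 0.5532 = 1.0936

1.09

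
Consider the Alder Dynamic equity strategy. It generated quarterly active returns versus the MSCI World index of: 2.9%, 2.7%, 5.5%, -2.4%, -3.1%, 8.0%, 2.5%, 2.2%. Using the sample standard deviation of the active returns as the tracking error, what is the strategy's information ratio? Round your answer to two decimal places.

0.62

r̄ = (2.9 + 2.7 + 5.5 − 2.4 − 3.1 + 8 + 2.5 + 2.2) / 8 = 2.2875%
Σ(r − r̄)² = (2.9 − 2.2875)² + (2.7 − 2.2875)² + (5.5 − 2.2875)² + … = 94.5488
sample σ = √(94.5488 / 7) = √13.5070 = 3.6752%
IR = r̄ / tracking error = 2.2875 / 3.6752 = 0.6224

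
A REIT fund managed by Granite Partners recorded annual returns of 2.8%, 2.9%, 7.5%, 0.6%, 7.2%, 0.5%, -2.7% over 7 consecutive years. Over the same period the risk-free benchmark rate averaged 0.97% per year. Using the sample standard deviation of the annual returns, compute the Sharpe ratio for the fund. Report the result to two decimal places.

μ = (2.8 + 2.9 + 7.5 + 0.6 + 7.2 + 0.5 − 2.7) / 7 = 2.6857%
Sample std dev = √[81.7486 / 6] = 3.6912%
Sharpe = (μ − rf) / σ = (2.6857 − 0.97) / 3.6912 = 1.7157 / 3.6912 = 0.4648

0.46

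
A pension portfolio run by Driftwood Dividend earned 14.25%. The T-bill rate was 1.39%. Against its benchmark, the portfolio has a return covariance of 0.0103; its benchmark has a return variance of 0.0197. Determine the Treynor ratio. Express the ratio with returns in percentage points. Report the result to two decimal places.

24.60

β = Cov / Var = 0.0103 / 0.0197 = 0.5228
Treynor = (Rp − Rf) / β = (14.25% − 1.39%) / 0.5228 = 12.86 / 0.5228 = 24.5983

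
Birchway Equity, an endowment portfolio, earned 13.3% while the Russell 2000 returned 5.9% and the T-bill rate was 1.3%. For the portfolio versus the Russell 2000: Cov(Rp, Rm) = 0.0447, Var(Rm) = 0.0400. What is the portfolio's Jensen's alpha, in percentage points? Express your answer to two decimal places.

β = Cov / Var = 0.0447 / 0.0400 = 1.1175
E[R] = Rf + β(Rm − Rf) = 1.3% + 1.1175 × (5.9% − 1.3%) = 6.4405%
α = Rp − E[R] = 13.3% − 6.4405% = 6.8595

6.86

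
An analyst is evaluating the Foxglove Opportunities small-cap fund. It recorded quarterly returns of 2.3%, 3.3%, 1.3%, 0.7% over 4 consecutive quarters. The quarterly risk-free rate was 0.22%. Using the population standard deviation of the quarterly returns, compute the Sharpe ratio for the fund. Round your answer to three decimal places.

1.697

μ = (2.3 + 3.3 + 1.3 + 0.7) / 4 = 7.60 / 4 = 1.9000%
Population std dev = √[3.9200 / 4] = 0.9899%
Sharpe = (μ − rf) / σ = (1.9000 − 0.22) / 0.9899 = 1.6800 / 0.9899 = 1.6971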